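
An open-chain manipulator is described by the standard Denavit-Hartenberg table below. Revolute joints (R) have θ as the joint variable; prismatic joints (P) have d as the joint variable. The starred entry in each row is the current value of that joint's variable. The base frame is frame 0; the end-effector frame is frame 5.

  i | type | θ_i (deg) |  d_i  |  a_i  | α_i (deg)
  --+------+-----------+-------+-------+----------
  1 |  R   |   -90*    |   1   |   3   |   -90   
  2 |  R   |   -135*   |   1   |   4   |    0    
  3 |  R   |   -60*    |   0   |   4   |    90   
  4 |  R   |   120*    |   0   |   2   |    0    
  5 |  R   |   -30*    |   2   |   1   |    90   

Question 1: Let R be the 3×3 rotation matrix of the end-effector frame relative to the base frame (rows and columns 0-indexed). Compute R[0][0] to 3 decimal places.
1.000

End-effector x-axis (col 0 of R) = (1.0000,0.0000,0.0000)
R[0][0] = 1.0000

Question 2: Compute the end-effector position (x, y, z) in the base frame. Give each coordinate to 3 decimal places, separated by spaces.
after link 1: o_1 = (0.0000, -3.0000, 1.0000)
after link 2: o_2 = (1.0000, -0.1716, 3.8284)
after link 3: o_3 = (1.0000, 3.6921, 2.7932)
after link 4: o_4 = (2.7321, 2.7262, 3.0520)
after link 5: o_5 = (3.7321, 2.2086, 1.1201)

3.732 2.209 1.120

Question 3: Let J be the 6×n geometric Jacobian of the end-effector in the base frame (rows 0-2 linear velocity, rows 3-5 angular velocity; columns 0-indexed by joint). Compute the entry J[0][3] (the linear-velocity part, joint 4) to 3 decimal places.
axis z_3 = (0.0000,-0.2588,-0.9659); lever o_n−o_3 = (2.7321,-1.4836,-1.6730)
cross product → J_v[:, 3] = (-1.0000,-2.6390,0.7071)
J_ω[:, 3] = z_3
entry J[0][3] = -1.0000

-1.000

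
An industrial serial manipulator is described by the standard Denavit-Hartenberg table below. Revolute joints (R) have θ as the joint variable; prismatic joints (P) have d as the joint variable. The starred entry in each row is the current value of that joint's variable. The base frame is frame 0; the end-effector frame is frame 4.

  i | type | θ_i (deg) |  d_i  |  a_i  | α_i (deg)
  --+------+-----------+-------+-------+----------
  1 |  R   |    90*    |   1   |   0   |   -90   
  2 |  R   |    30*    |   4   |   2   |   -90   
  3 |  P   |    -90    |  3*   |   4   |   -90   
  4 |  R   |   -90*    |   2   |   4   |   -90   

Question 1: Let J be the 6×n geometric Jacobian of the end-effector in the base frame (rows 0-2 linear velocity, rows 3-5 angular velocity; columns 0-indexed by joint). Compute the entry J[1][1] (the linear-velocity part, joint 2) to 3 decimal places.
axis z_1 = (-1.0000,0.0000,0.0000); lever o_n−o_1 = (-8.0000,-0.0359,-8.0622)
cross product → J_v[:, 1] = (-0.0000,-8.0622,0.0359)
J_ω[:, 1] = z_1
entry J[1][1] = -8.0622

-8.062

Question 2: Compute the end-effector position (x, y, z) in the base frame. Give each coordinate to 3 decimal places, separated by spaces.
-8.000 -0.036 -7.062

after link 1: o_1 = (0.0000, 0.0000, 1.0000)
after link 2: o_2 = (-4.0000, 1.7321, 0.0000)
after link 3: o_3 = (-8.0000, 0.2321, -2.5981)
after link 4: o_4 = (-8.0000, -0.0359, -7.0622)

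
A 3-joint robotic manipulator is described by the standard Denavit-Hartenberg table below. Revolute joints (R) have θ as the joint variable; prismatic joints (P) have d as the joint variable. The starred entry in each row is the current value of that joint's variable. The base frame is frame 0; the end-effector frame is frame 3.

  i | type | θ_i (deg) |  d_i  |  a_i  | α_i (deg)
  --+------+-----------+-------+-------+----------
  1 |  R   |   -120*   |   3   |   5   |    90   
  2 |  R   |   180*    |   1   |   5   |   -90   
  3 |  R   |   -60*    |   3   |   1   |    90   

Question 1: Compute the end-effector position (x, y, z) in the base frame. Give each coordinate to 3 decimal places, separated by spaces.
after link 1: o_1 = (-2.5000, -4.3301, 3.0000)
after link 2: o_2 = (-0.8660, 0.5000, 3.0000)
after link 3: o_3 = (-1.3660, 1.3660, 0.0000)

-1.366 1.366 0.000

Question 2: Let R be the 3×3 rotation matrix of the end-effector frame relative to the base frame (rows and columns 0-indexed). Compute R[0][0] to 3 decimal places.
-0.500

End-effector x-axis (col 0 of R) = (-0.5000,0.8660,0.0000)
R[0][0] = -0.5000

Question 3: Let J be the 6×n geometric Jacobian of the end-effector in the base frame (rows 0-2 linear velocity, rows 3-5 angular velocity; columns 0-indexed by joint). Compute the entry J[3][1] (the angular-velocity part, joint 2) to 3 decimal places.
-0.866

axis z_1 = (-0.8660,0.5000,0.0000); lever o_n−o_1 = (1.1340,5.6962,-3.0000)
cross product → J_v[:, 1] = (-1.5000,-2.5981,-5.5000)
J_ω[:, 1] = z_1
entry J[3][1] = -0.8660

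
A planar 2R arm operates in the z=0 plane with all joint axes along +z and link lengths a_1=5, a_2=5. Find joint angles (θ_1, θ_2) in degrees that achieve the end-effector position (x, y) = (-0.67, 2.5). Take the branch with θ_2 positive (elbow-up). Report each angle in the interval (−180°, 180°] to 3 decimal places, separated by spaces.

cos θ_2 = (6.6989−5²−5²)/(2·5·5) = -0.8660; θ_2 = 149.9996° (elbow-up)
β = atan2(2.5000,-0.6700) = 105.0027°; ψ = atan2(2.5000,0.6699) = 74.9998°
θ_1 = β − ψ = 30.0029°

30.003 150.000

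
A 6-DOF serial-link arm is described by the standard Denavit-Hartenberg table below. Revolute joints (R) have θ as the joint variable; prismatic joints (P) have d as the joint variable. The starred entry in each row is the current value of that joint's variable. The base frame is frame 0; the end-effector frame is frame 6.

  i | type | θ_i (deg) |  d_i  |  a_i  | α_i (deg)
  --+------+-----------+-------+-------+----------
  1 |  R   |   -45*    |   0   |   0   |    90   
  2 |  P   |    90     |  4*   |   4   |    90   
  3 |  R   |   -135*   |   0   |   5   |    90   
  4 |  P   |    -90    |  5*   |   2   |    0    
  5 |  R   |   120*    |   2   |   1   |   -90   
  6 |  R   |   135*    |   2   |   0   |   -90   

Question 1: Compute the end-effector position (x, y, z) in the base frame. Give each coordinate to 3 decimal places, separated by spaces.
-3.731 -4.059 -4.391

after link 1: o_1 = (0.0000, 0.0000, 0.0000)
after link 2: o_2 = (-2.8284, -2.8284, 4.0000)
after link 3: o_3 = (-0.3284, -0.3284, 0.4645)
after link 4: o_4 = (-4.2426, -1.4142, -3.0711)
after link 5: o_5 = (-4.4561, -2.3348, -5.0977)
after link 6: o_6 = (-3.7313, -4.0595, -4.3905)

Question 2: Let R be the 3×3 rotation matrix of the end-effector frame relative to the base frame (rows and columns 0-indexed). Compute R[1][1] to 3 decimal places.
0.862

End-effector y-axis (col 1 of R) = (-0.3624,0.8624,-0.3536)
R[1][1] = 0.8624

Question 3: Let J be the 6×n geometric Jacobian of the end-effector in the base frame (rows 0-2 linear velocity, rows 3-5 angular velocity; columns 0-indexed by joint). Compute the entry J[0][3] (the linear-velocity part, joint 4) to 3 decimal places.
-0.500

prismatic axis z_3 = (-0.5000,-0.5000,-0.7071)
J_v[:, 3] = z_3; J_ω[:, 3] = (0,0,0)
entry J[0][3] = -0.5000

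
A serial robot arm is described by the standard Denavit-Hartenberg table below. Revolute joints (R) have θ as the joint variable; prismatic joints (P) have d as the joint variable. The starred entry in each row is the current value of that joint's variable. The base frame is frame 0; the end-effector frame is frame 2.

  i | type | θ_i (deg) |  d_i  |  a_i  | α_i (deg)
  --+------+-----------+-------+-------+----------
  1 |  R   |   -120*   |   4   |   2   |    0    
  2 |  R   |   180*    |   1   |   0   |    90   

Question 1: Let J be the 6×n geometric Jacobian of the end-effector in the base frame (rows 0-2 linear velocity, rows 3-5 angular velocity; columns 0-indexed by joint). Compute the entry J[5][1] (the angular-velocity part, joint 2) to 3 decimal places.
1.000

axis z_1 = (0.0000,0.0000,1.0000); lever o_n−o_1 = (0.0000,0.0000,1.0000)
cross product → J_v[:, 1] = (0.0000,0.0000,0.0000)
J_ω[:, 1] = z_1
entry J[5][1] = 1.0000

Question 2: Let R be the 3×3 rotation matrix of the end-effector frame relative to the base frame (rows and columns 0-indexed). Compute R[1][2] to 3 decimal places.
-0.500

End-effector z-axis (col 2 of R) = (0.8660,-0.5000,0.0000)
R[1][2] = -0.5000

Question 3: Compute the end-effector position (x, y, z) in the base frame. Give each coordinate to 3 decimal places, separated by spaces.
-1.000 -1.732 5.000

after link 1: o_1 = (-1.0000, -1.7321, 4.0000)
after link 2: o_2 = (-1.0000, -1.7321, 5.0000)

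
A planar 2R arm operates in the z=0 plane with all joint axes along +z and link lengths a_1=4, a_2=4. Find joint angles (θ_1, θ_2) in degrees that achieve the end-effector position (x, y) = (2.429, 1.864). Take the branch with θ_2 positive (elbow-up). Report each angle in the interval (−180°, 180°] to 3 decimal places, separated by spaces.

-29.995 134.995

cos θ_2 = (9.3745−4²−4²)/(2·4·4) = -0.7070; θ_2 = 134.9951° (elbow-up)
β = atan2(1.8640,2.4290) = 37.5024°; ψ = atan2(2.8287,1.1718) = 67.4975°
θ_1 = β − ψ = -29.9951°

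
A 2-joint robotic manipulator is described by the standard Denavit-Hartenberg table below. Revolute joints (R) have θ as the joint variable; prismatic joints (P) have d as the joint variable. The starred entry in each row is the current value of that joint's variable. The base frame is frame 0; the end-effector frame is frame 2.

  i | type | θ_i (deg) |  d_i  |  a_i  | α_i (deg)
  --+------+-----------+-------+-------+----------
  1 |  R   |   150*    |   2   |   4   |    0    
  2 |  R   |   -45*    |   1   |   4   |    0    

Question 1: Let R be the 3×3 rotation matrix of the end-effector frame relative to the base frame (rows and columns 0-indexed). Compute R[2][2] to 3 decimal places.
1.000

End-effector z-axis (col 2 of R) = (0.0000,0.0000,1.0000)
R[2][2] = 1.0000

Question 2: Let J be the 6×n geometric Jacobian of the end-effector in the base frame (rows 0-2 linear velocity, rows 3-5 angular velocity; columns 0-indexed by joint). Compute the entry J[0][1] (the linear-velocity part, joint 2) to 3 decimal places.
-3.864

axis z_1 = (0.0000,0.0000,1.0000); lever o_n−o_1 = (-1.0353,3.8637,1.0000)
cross product → J_v[:, 1] = (-3.8637,-1.0353,0.0000)
J_ω[:, 1] = z_1
entry J[0][1] = -3.8637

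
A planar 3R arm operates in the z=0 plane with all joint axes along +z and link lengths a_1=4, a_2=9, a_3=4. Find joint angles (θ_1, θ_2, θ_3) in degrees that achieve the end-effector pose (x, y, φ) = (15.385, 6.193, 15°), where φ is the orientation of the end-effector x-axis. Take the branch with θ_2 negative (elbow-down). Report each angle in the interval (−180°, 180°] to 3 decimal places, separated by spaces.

45.013 -30.018 0.005

wrist centre = target − a_3·(cos φ, sin φ) = (11.5213, 5.1577)
cos θ_2 = (159.3424−4²−9²)/(2·4·9) = 0.8659; θ_2 = -30.0182° (elbow-down)
β = atan2(5.1577,11.5213) = 24.1166°; ψ = atan2(-4.5025,11.7928) = -20.8968°
θ_1 = β − ψ = 45.0134°
θ_3 = φ − θ_1 − θ_2 = 0.0048° (wrapped to (-180°,180°])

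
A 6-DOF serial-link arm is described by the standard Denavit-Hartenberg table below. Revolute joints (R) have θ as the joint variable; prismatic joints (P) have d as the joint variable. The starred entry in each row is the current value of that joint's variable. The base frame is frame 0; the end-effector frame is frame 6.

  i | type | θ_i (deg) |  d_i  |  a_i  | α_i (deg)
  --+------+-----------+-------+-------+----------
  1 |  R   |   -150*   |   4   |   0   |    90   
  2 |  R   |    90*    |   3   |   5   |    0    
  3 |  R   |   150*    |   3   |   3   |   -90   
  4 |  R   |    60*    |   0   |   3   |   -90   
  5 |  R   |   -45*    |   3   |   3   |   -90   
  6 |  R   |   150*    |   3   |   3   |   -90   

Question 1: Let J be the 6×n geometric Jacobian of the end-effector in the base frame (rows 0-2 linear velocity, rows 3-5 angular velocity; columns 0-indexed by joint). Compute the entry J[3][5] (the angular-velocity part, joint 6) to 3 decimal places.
axis z_5 = (0.9896,-0.1358,0.0474); lever o_n−o_5 = (3.3409,2.5107,0.7312)
cross product → J_v[:, 5] = (-0.2182,-0.5653,2.9382)
J_ω[:, 5] = z_5
entry J[3][5] = 0.9896

0.990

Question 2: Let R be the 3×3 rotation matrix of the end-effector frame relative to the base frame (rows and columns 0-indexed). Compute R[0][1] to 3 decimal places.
End-effector y-axis (col 1 of R) = (-0.9896,0.1358,-0.0474)
R[0][1] = -0.9896

-0.990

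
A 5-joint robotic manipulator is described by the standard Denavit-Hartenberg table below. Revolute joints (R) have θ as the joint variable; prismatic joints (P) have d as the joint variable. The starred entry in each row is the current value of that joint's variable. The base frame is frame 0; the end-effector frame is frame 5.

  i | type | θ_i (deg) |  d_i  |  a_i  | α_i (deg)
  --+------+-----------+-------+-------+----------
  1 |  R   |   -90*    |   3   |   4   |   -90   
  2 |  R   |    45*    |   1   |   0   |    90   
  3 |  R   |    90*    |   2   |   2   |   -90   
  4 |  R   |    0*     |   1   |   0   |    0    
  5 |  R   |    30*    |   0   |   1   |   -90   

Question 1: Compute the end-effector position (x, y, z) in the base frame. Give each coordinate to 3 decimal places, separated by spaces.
after link 1: o_1 = (0.0000, -4.0000, 3.0000)
after link 2: o_2 = (1.0000, -4.0000, 3.0000)
after link 3: o_3 = (3.0000, -5.4142, 4.4142)
after link 4: o_4 = (3.0000, -4.7071, 5.1213)
after link 5: o_5 = (3.8660, -4.3536, 4.7678)

3.866 -4.354 4.768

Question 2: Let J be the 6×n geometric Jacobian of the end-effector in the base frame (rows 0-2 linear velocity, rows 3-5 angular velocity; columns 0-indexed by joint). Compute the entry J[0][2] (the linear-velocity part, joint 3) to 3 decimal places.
axis z_2 = (0.0000,-0.7071,0.7071); lever o_n−o_2 = (2.8660,-0.3536,1.7678)
cross product → J_v[:, 2] = (-1.0000,2.0266,2.0266)
J_ω[:, 2] = z_2
entry J[0][2] = -1.0000

-1.000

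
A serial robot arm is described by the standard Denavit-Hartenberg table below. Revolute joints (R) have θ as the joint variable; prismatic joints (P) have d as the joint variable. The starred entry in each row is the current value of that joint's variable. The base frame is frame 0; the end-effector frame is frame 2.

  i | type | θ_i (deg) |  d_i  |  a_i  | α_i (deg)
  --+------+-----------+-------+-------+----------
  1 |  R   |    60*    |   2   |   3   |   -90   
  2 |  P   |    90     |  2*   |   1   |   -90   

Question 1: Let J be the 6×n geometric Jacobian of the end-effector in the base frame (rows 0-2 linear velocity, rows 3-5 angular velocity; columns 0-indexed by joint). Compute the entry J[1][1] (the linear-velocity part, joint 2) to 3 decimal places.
0.500

prismatic axis z_1 = (-0.8660,0.5000,0.0000)
J_v[:, 1] = z_1; J_ω[:, 1] = (0,0,0)
entry J[1][1] = 0.5000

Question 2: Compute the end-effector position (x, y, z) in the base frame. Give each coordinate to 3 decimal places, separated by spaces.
after link 1: o_1 = (1.5000, 2.5981, 2.0000)
after link 2: o_2 = (-0.2321, 3.5981, 1.0000)

-0.232 3.598 1.000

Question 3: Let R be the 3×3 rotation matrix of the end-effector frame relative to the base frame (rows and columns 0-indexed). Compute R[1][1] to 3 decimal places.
End-effector y-axis (col 1 of R) = (0.8660,-0.5000,-0.0000)
R[1][1] = -0.5000

-0.500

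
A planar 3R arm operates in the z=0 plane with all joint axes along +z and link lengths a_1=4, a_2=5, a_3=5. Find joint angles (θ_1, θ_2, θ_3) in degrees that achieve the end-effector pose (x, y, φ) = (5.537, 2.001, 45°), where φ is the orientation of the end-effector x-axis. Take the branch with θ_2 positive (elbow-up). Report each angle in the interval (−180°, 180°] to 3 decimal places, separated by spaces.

-134.994 149.995 29.999

wrist centre = target − a_3·(cos φ, sin φ) = (2.0015, -1.5345)
cos θ_2 = (6.3607−4²−5²)/(2·4·5) = -0.8660; θ_2 = 149.9952° (elbow-up)
β = atan2(-1.5345,2.0015) = -37.4776°; ψ = atan2(2.5004,-0.3299) = 97.5166°
θ_1 = β − ψ = -134.9942°
θ_3 = φ − θ_1 − θ_2 = 29.9990° (wrapped to (-180°,180°])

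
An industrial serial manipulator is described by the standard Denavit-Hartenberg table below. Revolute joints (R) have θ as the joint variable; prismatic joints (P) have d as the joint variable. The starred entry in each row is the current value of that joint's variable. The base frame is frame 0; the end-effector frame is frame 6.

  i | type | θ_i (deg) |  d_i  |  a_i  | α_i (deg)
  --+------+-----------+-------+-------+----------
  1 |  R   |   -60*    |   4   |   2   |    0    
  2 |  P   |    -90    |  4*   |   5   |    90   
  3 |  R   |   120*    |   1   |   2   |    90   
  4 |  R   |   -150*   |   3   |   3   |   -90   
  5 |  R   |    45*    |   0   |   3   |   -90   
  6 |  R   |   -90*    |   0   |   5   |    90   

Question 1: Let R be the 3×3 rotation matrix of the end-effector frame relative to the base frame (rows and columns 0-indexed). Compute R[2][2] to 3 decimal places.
0.884

End-effector z-axis (col 2 of R) = (-0.4419,0.1531,0.8839)
R[2][2] = 0.8839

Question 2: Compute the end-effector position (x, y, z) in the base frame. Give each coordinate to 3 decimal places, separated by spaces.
-1.016 -9.698 8.495

after link 1: o_1 = (1.0000, -1.7321, 4.0000)
after link 2: o_2 = (-3.3301, -4.2321, 8.0000)
after link 3: o_3 = (-2.9641, -2.8660, 9.7321)
after link 4: o_4 = (-5.5891, -6.1136, 8.9821)
after link 5: o_5 = (-4.2633, -6.5729, 6.3304)
after link 6: o_6 = (-1.0157, -9.6979, 8.4955)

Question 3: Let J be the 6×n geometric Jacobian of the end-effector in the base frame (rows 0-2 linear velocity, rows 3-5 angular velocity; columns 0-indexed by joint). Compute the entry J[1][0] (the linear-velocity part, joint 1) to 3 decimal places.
-1.016

axis z_0 = ẑ; lever o_n−o_0 = (-1.0157,-9.6979,8.4955)
cross product → J_v[:, 0] = (9.6979,-1.0157,0.0000)
J_ω[:, 0] = z_0
entry J[1][0] = -1.0157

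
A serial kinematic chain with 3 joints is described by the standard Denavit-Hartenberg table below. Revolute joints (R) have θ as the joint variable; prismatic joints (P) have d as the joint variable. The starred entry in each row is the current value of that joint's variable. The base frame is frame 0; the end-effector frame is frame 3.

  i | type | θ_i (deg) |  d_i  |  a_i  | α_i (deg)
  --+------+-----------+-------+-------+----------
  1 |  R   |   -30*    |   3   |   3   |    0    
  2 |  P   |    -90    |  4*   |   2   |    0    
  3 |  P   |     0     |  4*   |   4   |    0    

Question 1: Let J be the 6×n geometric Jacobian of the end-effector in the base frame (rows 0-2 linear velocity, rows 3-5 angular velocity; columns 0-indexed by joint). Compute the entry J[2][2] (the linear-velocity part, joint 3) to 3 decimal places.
prismatic axis z_2 = (0.0000,0.0000,1.0000)
J_v[:, 2] = z_2; J_ω[:, 2] = (0,0,0)
entry J[2][2] = 1.0000

1.000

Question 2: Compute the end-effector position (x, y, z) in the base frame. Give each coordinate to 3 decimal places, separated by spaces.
-0.402 -6.696 11.000

after link 1: o_1 = (2.5981, -1.5000, 3.0000)
after link 2: o_2 = (1.5981, -3.2321, 7.0000)
after link 3: o_3 = (-0.4019, -6.6962, 11.0000)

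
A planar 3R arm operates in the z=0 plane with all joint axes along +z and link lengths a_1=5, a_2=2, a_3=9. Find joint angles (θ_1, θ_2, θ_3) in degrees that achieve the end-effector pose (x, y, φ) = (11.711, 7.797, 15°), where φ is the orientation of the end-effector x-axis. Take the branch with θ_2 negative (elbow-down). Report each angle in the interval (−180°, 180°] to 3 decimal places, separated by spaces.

77.206 -59.996 -2.210

wrist centre = target − a_3·(cos φ, sin φ) = (3.0177, 5.4676)
cos θ_2 = (39.0013−5²−2²)/(2·5·2) = 0.5001; θ_2 = -59.9958° (elbow-down)
β = atan2(5.4676,3.0177) = 61.1050°; ψ = atan2(-1.7320,6.0001) = -16.1011°
θ_1 = β − ψ = 77.2062°
θ_3 = φ − θ_1 − θ_2 = -2.2104° (wrapped to (-180°,180°])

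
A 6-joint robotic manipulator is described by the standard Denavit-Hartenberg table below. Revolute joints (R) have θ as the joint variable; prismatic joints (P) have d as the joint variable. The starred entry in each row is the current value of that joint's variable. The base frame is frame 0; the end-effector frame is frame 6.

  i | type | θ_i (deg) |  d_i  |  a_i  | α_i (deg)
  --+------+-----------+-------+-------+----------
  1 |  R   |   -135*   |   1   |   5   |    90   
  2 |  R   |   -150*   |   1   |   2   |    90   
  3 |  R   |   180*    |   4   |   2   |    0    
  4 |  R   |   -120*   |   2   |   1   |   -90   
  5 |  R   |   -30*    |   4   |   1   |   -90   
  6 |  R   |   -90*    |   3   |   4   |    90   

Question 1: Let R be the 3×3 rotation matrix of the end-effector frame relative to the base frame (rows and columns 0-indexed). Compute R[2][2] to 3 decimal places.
End-effector z-axis (col 2 of R) = (0.0884,-0.9723,-0.2165)
R[2][2] = -0.2165

-0.217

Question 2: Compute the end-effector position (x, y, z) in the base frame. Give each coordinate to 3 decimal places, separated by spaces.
after link 1: o_1 = (-3.5355, -3.5355, 1.0000)
after link 2: o_2 = (-3.0179, -1.6037, 0.0000)
after link 3: o_3 = (-2.8284, -1.4142, 4.4641)
after link 4: o_4 = (-2.4275, 0.2115, 5.9462)
after link 5: o_5 = (-6.0514, 0.4766, 7.8947)
after link 6: o_6 = (-10.9648, 0.2288, 7.0018)

-10.965 0.229 7.002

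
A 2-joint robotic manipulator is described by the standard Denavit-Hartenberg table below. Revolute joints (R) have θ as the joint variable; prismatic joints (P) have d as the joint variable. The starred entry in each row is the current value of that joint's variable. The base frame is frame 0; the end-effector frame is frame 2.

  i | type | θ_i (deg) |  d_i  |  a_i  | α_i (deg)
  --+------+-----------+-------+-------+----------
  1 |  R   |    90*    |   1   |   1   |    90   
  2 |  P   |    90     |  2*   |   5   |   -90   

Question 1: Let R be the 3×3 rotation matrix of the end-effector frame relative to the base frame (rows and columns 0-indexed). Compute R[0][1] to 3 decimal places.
-1.000

End-effector y-axis (col 1 of R) = (-1.0000,0.0000,-0.0000)
R[0][1] = -1.0000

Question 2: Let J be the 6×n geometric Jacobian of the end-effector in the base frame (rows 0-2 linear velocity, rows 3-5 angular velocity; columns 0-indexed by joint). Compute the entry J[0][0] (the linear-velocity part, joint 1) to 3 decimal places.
axis z_0 = ẑ; lever o_n−o_0 = (2.0000,1.0000,6.0000)
cross product → J_v[:, 0] = (-1.0000,2.0000,0.0000)
J_ω[:, 0] = z_0
entry J[0][0] = -1.0000

-1.000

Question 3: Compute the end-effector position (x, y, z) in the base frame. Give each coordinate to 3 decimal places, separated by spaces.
after link 1: o_1 = (0.0000, 1.0000, 1.0000)
after link 2: o_2 = (2.0000, 1.0000, 6.0000)

2.000 1.000 6.000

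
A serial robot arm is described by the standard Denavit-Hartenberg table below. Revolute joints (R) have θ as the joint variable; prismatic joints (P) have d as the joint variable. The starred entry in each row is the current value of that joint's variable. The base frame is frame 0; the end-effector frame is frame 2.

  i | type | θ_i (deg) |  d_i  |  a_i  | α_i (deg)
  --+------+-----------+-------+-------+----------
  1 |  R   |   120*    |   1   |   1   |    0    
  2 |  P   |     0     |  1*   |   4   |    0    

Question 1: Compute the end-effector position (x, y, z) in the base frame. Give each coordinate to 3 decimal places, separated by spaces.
after link 1: o_1 = (-0.5000, 0.8660, 1.0000)
after link 2: o_2 = (-2.5000, 4.3301, 2.0000)

-2.500 4.330 2.000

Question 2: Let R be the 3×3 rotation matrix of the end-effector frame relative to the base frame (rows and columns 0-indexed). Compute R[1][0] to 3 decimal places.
End-effector x-axis (col 0 of R) = (-0.5000,0.8660,0.0000)
R[1][0] = 0.8660

0.866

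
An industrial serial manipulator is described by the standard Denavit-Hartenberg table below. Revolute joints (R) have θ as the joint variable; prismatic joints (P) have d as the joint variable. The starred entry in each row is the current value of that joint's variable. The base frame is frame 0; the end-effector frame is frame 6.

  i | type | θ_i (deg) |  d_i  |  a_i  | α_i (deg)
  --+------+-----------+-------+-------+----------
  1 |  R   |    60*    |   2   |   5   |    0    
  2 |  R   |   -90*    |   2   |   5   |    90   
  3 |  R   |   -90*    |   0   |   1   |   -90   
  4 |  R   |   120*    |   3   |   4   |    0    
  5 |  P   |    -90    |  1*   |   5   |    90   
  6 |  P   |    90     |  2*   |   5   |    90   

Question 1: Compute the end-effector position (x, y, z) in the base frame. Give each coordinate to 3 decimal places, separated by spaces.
after link 1: o_1 = (2.5000, 4.3301, 2.0000)
after link 2: o_2 = (6.8301, 1.8301, 4.0000)
after link 3: o_3 = (6.8301, 1.8301, 3.0000)
after link 4: o_4 = (11.1603, 3.3301, 5.0000)
after link 5: o_5 = (13.2763, 4.9952, 0.6699)
after link 6: o_6 = (16.7404, 0.9952, -0.3301)

16.740 0.995 -0.330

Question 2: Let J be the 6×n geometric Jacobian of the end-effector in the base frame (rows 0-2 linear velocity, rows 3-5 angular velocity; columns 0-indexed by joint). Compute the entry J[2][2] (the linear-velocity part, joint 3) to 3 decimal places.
9.000

axis z_2 = (-0.5000,-0.8660,0.0000); lever o_n−o_2 = (9.9103,-0.8349,-4.3301)
cross product → J_v[:, 2] = (3.7500,-2.1651,9.0000)
J_ω[:, 2] = z_2
entry J[2][2] = 9.0000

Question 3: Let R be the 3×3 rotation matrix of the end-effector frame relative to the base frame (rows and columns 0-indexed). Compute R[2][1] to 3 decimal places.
-0.500

End-effector y-axis (col 1 of R) = (-0.4330,-0.7500,-0.5000)
R[2][1] = -0.5000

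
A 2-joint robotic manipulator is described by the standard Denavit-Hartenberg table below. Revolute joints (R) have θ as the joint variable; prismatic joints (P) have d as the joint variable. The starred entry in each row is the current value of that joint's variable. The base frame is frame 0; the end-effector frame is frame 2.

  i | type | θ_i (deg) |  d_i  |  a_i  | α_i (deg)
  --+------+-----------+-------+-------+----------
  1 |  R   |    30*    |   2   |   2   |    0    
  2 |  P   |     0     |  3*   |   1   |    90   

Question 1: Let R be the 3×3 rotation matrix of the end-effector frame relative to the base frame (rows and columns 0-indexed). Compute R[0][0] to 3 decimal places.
End-effector x-axis (col 0 of R) = (0.8660,0.5000,0.0000)
R[0][0] = 0.8660

0.866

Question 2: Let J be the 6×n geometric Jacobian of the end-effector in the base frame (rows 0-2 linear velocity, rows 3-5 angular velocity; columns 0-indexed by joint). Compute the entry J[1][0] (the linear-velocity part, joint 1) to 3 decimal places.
axis z_0 = ẑ; lever o_n−o_0 = (2.5981,1.5000,5.0000)
cross product → J_v[:, 0] = (-1.5000,2.5981,0.0000)
J_ω[:, 0] = z_0
entry J[1][0] = 2.5981

2.598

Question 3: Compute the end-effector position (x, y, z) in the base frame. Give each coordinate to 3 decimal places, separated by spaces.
2.598 1.500 5.000

after link 1: o_1 = (1.7321, 1.0000, 2.0000)
after link 2: o_2 = (2.5981, 1.5000, 5.0000)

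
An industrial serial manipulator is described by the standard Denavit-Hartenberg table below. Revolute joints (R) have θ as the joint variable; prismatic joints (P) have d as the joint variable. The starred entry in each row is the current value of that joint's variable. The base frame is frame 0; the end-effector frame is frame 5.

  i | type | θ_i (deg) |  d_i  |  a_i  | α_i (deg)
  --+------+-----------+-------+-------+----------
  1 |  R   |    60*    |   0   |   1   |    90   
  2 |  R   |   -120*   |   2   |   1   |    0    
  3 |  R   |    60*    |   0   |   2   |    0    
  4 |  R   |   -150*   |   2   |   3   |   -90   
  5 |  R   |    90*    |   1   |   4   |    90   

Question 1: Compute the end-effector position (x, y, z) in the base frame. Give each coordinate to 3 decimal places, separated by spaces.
after link 1: o_1 = (0.5000, 0.8660, 0.0000)
after link 2: o_2 = (1.9821, -0.5670, -0.8660)
after link 3: o_3 = (2.4821, 0.2990, -2.5981)
after link 4: o_4 = (2.9151, -2.9510, -1.0981)
after link 5: o_5 = (-0.7990, -1.3840, -1.9641)

-0.799 -1.384 -1.964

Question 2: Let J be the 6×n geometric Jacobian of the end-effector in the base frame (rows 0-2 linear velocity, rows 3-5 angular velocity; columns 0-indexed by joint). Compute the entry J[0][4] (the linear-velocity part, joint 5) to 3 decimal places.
axis z_4 = (-0.2500,-0.4330,-0.8660); lever o_n−o_4 = (-3.7141,1.5670,-0.8660)
cross product → J_v[:, 4] = (1.7321,3.0000,-2.0000)
J_ω[:, 4] = z_4
entry J[0][4] = 1.7321

1.732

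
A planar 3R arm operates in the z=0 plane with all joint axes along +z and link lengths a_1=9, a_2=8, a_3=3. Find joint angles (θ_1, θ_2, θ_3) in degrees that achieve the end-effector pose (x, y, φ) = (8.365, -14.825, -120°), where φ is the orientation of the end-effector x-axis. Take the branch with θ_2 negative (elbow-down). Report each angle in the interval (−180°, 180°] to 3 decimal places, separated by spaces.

-29.996 -45.004 -44.999

wrist centre = target − a_3·(cos φ, sin φ) = (9.8650, -12.2269)
cos θ_2 = (246.8159−9²−8²)/(2·9·8) = 0.7071; θ_2 = -45.0042° (elbow-down)
β = atan2(-12.2269,9.8650) = -51.1025°; ψ = atan2(-5.6573,14.6564) = -21.1062°
θ_1 = β − ψ = -29.9963°
θ_3 = φ − θ_1 − θ_2 = -44.9995° (wrapped to (-180°,180°])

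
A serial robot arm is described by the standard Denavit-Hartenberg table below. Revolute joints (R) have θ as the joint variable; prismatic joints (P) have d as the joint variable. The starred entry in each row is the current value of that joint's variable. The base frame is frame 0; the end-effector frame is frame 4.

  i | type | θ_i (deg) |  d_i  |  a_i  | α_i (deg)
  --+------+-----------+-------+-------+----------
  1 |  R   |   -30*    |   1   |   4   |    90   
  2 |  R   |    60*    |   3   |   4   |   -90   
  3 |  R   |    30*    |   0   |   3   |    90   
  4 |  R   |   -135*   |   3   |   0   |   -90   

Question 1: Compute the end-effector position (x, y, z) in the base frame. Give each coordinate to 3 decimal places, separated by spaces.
after link 1: o_1 = (3.4641, -2.0000, 1.0000)
after link 2: o_2 = (3.6962, -5.5981, 4.4641)
after link 3: o_3 = (5.5712, -4.9486, 6.7141)
after link 4: o_4 = (4.9216, -7.5736, 8.0131)

4.922 -7.574 8.013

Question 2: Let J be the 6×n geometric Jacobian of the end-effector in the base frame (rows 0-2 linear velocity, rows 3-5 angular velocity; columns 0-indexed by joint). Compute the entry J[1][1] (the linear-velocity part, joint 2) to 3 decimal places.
3.507

axis z_1 = (-0.5000,-0.8660,0.0000); lever o_n−o_1 = (1.4575,-5.5736,7.0131)
cross product → J_v[:, 1] = (-6.0736,3.5066,4.0490)
J_ω[:, 1] = z_1
entry J[1][1] = 3.5066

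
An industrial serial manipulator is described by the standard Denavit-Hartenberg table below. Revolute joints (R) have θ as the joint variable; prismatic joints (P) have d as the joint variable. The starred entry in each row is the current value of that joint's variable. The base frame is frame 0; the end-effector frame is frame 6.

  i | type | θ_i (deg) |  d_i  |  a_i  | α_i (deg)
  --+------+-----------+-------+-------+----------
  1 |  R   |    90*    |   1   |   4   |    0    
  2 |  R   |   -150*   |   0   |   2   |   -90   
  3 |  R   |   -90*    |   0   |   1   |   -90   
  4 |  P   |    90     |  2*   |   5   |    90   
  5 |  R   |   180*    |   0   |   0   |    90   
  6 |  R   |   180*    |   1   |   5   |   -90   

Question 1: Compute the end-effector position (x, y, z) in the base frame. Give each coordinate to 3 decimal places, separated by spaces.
after link 1: o_1 = (0.0000, 4.0000, 1.0000)
after link 2: o_2 = (1.0000, 2.2679, 1.0000)
after link 3: o_3 = (1.0000, 2.2679, 2.0000)
after link 4: o_4 = (-2.3301, -1.9641, 2.0000)
after link 5: o_5 = (-2.3301, -1.9641, 2.0000)
after link 6: o_6 = (-6.1603, -5.3301, 2.0000)

-6.160 -5.330 2.000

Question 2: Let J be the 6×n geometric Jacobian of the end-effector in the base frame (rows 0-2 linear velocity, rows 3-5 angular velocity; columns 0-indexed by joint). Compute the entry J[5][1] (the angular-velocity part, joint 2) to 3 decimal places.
1.000

axis z_1 = (0.0000,0.0000,1.0000); lever o_n−o_1 = (-6.1603,-9.3301,1.0000)
cross product → J_v[:, 1] = (9.3301,-6.1603,0.0000)
J_ω[:, 1] = z_1
entry J[5][1] = 1.0000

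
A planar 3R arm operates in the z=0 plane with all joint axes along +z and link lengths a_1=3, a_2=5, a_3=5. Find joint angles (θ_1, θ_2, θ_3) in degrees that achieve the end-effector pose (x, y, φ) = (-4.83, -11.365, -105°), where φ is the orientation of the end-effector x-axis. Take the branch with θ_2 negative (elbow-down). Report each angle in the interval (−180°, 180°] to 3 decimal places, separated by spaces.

-90.004 -44.999 30.003

wrist centre = target − a_3·(cos φ, sin φ) = (-3.5359, -6.5354)
cos θ_2 = (55.2137−3²−5²)/(2·3·5) = 0.7071; θ_2 = -44.9987° (elbow-down)
β = atan2(-6.5354,-3.5359) = -118.4152°; ψ = atan2(-3.5355,6.5356) = -28.4112°
θ_1 = β − ψ = -90.0040°
θ_3 = φ − θ_1 − θ_2 = 30.0026° (wrapped to (-180°,180°])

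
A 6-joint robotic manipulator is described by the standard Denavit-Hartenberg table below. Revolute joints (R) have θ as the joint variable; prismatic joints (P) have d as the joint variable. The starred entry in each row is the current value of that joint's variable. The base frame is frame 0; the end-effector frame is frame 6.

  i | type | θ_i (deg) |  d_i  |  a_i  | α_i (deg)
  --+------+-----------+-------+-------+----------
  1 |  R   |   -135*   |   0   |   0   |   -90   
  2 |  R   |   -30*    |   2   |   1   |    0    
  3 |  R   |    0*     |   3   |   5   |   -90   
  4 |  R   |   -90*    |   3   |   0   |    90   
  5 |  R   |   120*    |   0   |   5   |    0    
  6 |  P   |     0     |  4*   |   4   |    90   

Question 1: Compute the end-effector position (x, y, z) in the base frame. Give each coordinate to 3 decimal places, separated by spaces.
after link 1: o_1 = (0.0000, 0.0000, 0.0000)
after link 2: o_2 = (0.8018, -2.0266, 0.5000)
after link 3: o_3 = (-0.1387, -7.2098, 3.0000)
after link 4: o_4 = (-1.1994, -8.2704, 0.4019)
after link 5: o_5 = (-4.4981, -8.0336, -3.3481)
after link 6: o_6 = (-4.6875, -5.3946, -8.3481)

-4.688 -5.395 -8.348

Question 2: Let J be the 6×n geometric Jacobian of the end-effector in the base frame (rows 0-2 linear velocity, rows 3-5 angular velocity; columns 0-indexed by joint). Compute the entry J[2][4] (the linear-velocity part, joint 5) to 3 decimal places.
axis z_4 = (0.6124,0.6124,-0.5000); lever o_n−o_4 = (-3.4882,2.8758,-8.7500)
cross product → J_v[:, 4] = (-3.9204,7.1023,3.8971)
J_ω[:, 4] = z_4
entry J[2][4] = 3.8971

3.897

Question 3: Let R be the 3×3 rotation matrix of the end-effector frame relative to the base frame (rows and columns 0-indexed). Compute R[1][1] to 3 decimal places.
0.612

End-effector y-axis (col 1 of R) = (0.6124,0.6124,-0.5000)
R[1][1] = 0.6124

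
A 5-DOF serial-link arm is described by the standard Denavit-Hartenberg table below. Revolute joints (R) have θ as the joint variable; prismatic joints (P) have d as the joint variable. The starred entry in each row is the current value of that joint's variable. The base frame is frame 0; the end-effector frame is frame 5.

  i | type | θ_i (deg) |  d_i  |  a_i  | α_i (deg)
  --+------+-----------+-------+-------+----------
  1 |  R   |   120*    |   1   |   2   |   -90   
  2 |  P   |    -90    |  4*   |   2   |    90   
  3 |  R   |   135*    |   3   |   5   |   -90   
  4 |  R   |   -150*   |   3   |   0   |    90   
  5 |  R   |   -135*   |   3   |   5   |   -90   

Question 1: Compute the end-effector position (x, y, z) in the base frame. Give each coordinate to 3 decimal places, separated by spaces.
after link 1: o_1 = (-1.0000, 1.7321, 1.0000)
after link 2: o_2 = (-4.4641, -0.2679, 3.0000)
after link 3: o_3 = (-6.0260, -4.6338, -0.5355)
after link 4: o_4 = (-4.1888, -3.5731, -2.6569)
after link 5: o_5 = (-9.4933, -1.5944, -1.2613)

-9.493 -1.594 -1.261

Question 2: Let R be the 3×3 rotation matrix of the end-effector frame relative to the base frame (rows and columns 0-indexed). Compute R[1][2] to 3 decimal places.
End-effector z-axis (col 2 of R) = (0.1188,-0.3397,0.9330)
R[1][2] = -0.3397

-0.340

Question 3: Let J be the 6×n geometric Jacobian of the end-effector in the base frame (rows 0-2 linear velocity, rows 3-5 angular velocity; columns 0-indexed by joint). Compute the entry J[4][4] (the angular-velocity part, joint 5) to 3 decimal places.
axis z_4 = (-0.1268,0.9268,0.3536); lever o_n−o_4 = (-5.3044,1.9787,1.3956)
cross product → J_v[:, 4] = (0.5938,-1.6984,4.6651)
J_ω[:, 4] = z_4
entry J[4][4] = 0.9268

0.927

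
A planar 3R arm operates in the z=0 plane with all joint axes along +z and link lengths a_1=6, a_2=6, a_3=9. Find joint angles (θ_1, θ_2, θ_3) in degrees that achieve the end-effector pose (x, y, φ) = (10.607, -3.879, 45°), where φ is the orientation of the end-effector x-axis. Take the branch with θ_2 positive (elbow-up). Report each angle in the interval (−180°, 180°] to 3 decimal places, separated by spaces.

wrist centre = target − a_3·(cos φ, sin φ) = (4.2430, -10.2430)
cos θ_2 = (122.9216−6²−6²)/(2·6·6) = 0.7072; θ_2 = 44.9888° (elbow-up)
β = atan2(-10.2430,4.2430) = -67.4987°; ψ = atan2(4.2418,10.2435) = 22.4944°
θ_1 = β − ψ = -89.9931°
θ_3 = φ − θ_1 − θ_2 = 90.0043° (wrapped to (-180°,180°])

-89.993 44.989 90.004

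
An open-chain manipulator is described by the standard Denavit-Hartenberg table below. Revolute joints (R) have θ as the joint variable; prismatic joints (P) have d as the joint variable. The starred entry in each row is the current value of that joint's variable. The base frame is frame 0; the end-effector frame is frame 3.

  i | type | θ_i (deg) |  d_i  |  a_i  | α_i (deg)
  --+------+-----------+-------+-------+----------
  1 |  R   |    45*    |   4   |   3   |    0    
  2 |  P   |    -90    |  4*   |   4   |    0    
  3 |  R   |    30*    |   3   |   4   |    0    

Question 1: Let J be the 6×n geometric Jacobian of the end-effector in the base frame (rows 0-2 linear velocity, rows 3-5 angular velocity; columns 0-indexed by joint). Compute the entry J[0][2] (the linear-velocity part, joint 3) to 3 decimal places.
1.035

axis z_2 = (0.0000,0.0000,1.0000); lever o_n−o_2 = (3.8637,-1.0353,3.0000)
cross product → J_v[:, 2] = (1.0353,3.8637,-0.0000)
J_ω[:, 2] = z_2
entry J[0][2] = 1.0353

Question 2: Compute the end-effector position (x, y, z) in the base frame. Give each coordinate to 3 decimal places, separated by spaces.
after link 1: o_1 = (2.1213, 2.1213, 4.0000)
after link 2: o_2 = (4.9497, -0.7071, 8.0000)
after link 3: o_3 = (8.8135, -1.7424, 11.0000)

8.813 -1.742 11.000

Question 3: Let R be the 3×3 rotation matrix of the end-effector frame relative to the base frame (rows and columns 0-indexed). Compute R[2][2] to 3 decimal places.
End-effector z-axis (col 2 of R) = (0.0000,0.0000,1.0000)
R[2][2] = 1.0000

1.000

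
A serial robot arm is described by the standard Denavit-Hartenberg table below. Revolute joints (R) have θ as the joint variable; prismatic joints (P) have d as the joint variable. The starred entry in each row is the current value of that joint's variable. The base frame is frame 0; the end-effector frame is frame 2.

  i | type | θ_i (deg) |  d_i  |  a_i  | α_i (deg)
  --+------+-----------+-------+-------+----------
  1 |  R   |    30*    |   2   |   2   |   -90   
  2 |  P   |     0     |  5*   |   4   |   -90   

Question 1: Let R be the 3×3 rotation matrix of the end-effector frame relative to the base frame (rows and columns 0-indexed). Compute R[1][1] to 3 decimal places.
End-effector y-axis (col 1 of R) = (0.5000,-0.8660,-0.0000)
R[1][1] = -0.8660

-0.866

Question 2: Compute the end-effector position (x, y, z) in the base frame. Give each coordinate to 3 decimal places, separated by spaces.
2.696 7.330 2.000

after link 1: o_1 = (1.7321, 1.0000, 2.0000)
after link 2: o_2 = (2.6962, 7.3301, 2.0000)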